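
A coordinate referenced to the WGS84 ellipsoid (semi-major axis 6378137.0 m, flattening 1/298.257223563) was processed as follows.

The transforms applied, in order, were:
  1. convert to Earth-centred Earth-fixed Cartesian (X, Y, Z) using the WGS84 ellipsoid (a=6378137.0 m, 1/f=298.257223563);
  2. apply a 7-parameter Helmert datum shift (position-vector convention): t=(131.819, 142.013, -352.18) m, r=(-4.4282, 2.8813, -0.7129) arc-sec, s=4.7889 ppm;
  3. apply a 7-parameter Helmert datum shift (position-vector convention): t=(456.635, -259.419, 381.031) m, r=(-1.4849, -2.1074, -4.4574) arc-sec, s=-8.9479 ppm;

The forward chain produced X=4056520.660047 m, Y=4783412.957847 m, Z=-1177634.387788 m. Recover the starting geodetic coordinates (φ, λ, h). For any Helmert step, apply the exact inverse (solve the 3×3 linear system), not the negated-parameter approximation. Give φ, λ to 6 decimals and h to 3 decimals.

φ=-10.703605°, λ=49.707155°, h=3815.458 m

start: X=4056520.6600, Y=4783412.9578, Z=-1177634.3878 m
→ Helmert⁻¹: X=4055984.9041, Y=4783811.3119, Z=-1178032.9608
→ Helmert⁻¹: X=4055833.5772, Y=4783685.6879, Z=-1177515.7867
→ geod (Bowring, a=6378137.000): φ=-10.70360500°, λ=49.70715500°, h=3815.4580 m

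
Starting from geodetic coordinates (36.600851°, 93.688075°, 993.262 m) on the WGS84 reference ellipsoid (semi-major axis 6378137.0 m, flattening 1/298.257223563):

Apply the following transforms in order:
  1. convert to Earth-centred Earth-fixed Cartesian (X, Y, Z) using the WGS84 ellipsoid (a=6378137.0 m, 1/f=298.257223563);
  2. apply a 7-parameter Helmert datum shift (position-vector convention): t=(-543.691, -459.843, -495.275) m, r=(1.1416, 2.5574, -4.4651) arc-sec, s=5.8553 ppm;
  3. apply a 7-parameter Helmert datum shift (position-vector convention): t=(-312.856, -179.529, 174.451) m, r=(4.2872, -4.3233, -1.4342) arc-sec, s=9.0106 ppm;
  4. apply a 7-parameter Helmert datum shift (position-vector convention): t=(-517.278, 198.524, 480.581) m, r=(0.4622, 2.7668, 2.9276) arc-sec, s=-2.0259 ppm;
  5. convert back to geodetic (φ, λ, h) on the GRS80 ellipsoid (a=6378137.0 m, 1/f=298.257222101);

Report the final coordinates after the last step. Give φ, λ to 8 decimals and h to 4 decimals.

φ=36.60554606°, λ=93.70276052°, h=888.8239 m

start: φ=36.600851°, λ=93.688075°, h=993.262 m
→ ECEF (a=6378137.000, f=1/298.257223563): X=-329813.1530, Y=5116706.0058, Z=3782517.1541
→ Helmert 7p (PV): X=-330201.1128, Y=5116262.3273, Z=3782076.4354
→ Helmert 7p (PV): X=-330560.6422, Y=5116052.5840, Z=3782384.3863
→ Helmert 7p (PV): X=-331099.1285, Y=5116227.5760, Z=3782873.2027
→ geod (Bowring, a=6378137.000): φ=36.60554606°, λ=93.70276052°, h=888.8239 m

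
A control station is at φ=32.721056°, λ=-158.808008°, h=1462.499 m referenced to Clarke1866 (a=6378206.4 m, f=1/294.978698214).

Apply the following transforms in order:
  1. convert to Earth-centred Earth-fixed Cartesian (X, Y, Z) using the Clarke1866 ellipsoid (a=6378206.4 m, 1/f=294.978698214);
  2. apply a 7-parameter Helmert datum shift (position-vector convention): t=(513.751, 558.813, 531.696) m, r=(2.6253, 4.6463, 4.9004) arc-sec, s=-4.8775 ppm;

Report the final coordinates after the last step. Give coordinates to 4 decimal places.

start: φ=32.721056°, λ=-158.808008°, h=1462.499 m
→ ECEF (a=6378206.400, f=1/294.978698214): X=-5009281.3264, Y=-1942166.7623, Z=3428581.8674
→ Helmert 7p (PV): X=-5008619.7697, Y=-1941761.1235, Z=3429184.9591

X=-5008619.7697 m, Y=-1941761.1235 m, Z=3429184.9591 m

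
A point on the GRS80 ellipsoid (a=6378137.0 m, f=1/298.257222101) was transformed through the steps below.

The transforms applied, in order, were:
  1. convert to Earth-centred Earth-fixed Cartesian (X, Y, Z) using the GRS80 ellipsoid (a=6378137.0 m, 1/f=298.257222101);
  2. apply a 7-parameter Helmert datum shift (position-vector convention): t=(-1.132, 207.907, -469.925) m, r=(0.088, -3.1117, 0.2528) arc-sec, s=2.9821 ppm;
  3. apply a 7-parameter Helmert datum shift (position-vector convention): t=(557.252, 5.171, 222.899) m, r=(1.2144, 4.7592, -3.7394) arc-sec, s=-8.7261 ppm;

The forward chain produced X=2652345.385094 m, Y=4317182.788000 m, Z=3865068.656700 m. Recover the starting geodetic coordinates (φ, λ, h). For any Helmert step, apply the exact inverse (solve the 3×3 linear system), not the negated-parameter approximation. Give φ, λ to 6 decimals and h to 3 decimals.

start: X=2652345.3851, Y=4317182.7880, Z=3865068.6567 m
→ Helmert⁻¹: X=2651643.8283, Y=4317286.1164, Z=3864915.2467
→ Helmert⁻¹: X=2651700.6561, Y=4317063.7346, Z=3865331.7996
→ geod (Bowring, a=6378137.000): φ=37.52686900°, λ=58.44021100°, h=2302.0470 m

φ=37.526869°, λ=58.440211°, h=2302.047 m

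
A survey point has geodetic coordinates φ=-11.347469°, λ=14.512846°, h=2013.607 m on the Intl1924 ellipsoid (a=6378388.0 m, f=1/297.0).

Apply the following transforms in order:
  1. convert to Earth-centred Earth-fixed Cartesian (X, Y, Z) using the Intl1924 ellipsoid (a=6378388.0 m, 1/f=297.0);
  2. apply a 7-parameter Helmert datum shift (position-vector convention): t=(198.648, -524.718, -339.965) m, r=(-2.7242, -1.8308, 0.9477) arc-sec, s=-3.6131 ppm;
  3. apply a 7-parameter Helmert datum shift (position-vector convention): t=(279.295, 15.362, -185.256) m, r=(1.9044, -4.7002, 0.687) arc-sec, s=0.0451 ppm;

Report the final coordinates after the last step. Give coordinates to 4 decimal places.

X=6057339.3816 m, Y=1567386.4477 m, Z=-1247458.7991 m

start: φ=-11.347469°, λ=14.512846°, h=2013.607 m
→ ECEF (a=6378388.000, f=1/297.0): X=6056855.9786, Y=1567858.3491, Z=-1247123.5749
→ Helmert 7p (PV): X=6057036.6083, Y=1567339.3238, Z=-1247425.9808
→ Helmert 7p (PV): X=6057339.3816, Y=1567386.4477, Z=-1247458.7991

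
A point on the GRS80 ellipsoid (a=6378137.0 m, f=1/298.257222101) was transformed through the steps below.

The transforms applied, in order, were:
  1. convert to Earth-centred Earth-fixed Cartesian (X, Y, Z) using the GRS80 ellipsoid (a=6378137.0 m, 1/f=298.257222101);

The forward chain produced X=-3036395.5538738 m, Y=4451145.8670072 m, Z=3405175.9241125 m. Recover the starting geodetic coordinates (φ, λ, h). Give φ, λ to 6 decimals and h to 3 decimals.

φ=32.465752°, λ=124.300261°, h=1968.193 m

start: X=-3036395.5539, Y=4451145.8670, Z=3405175.9241 m
→ geod (Bowring, a=6378137.000): φ=32.46575200°, λ=124.30026100°, h=1968.1930 m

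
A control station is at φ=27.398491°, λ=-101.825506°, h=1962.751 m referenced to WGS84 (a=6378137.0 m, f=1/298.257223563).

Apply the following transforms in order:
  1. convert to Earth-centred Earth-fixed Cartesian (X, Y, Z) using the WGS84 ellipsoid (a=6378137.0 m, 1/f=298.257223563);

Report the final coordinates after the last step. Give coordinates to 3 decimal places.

X=-1161644.789 m, Y=-5548140.438 m, Z=2918391.562 m

start: φ=27.398491°, λ=-101.825506°, h=1962.751 m
→ ECEF (a=6378137.000, f=1/298.257223563): X=-1161644.7886, Y=-5548140.4381, Z=2918391.5624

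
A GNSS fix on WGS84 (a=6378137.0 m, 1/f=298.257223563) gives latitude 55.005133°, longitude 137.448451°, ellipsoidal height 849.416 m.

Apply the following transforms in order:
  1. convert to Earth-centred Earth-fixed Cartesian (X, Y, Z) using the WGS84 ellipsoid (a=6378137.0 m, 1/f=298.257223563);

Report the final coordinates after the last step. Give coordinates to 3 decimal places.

X=-2701080.584 m, Y=2479558.710 m, Z=5202407.102 m

start: φ=55.005133°, λ=137.448451°, h=849.416 m
→ ECEF (a=6378137.000, f=1/298.257223563): X=-2701080.5838, Y=2479558.7104, Z=5202407.1020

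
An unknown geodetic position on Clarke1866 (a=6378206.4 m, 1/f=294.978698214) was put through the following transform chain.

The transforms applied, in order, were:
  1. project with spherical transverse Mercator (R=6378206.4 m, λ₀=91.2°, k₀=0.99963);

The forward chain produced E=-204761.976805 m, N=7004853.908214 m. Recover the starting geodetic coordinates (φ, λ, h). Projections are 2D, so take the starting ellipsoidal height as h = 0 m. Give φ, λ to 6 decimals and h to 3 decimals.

start: E=-204761.9768, N=7004853.9082 m
→ tm⁻¹: φ=62.89050100°, λ=87.16007900°

φ=62.890501°, λ=87.160079°, h=0.000 m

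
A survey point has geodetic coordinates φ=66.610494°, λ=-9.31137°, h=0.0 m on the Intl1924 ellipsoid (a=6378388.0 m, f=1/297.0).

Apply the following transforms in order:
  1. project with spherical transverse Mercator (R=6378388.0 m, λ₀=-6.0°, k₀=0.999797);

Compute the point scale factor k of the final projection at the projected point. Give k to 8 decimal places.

start: φ=66.610494°, λ=-9.311370°, h=0.000 m
→ into tm (λ₀=-6.0°): φ=66.61049400°, λ−λ₀=-3.31137000°
scale k = 1.00005995

1.00005995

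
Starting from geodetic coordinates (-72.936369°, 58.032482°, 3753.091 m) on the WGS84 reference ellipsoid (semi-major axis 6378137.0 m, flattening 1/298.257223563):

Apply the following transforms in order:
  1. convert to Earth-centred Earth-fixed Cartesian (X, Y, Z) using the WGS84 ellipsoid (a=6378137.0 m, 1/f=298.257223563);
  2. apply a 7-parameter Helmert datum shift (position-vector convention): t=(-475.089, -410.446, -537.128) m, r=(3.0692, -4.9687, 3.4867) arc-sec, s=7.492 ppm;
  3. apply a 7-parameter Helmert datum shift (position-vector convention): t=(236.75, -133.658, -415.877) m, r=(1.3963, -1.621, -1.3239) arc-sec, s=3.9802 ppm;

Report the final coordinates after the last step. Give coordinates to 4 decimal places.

start: φ=-72.936369°, λ=58.032482°, h=3753.091 m
→ ECEF (a=6378137.000, f=1/298.257223563): X=994503.5910, Y=1593547.9975, Z=-6078750.1363
→ Helmert 7p (PV): X=994155.4470, Y=1593256.7534, Z=-6079285.1376
→ Helmert 7p (PV): X=994454.1565, Y=1593164.2095, Z=-6079706.6129

X=994454.1565 m, Y=1593164.2095 m, Z=-6079706.6129 m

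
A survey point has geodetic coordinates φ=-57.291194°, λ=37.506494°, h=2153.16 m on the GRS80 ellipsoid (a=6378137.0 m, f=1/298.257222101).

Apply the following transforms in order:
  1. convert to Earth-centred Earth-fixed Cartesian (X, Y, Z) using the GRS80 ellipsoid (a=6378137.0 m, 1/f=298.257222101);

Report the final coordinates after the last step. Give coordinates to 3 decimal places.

start: φ=-57.291194°, λ=37.506494°, h=2153.160 m
→ ECEF (a=6378137.000, f=1/298.257222101): X=2741520.8483, Y=2104136.6606, Z=-5345304.2430

X=2741520.848 m, Y=2104136.661 m, Z=-5345304.243 m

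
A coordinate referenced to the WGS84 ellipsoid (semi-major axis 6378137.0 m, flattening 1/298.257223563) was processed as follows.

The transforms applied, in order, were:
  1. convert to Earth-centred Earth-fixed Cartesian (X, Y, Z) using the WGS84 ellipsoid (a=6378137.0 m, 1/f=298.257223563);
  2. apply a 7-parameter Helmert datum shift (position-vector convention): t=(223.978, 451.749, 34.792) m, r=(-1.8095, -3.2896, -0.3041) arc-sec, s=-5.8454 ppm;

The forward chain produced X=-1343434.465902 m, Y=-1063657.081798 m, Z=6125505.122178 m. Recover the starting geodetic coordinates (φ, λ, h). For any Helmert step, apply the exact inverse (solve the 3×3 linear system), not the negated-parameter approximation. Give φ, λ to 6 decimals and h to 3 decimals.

start: X=-1343434.4659, Y=-1063657.0818, Z=6125505.1222 m
→ Helmert⁻¹: X=-1343567.0368, Y=-1064170.7692, Z=6125518.2283
→ geod (Bowring, a=6378137.000): φ=74.46764100°, λ=-141.61905500°, h=2488.7880 m

φ=74.467641°, λ=-141.619055°, h=2488.788 m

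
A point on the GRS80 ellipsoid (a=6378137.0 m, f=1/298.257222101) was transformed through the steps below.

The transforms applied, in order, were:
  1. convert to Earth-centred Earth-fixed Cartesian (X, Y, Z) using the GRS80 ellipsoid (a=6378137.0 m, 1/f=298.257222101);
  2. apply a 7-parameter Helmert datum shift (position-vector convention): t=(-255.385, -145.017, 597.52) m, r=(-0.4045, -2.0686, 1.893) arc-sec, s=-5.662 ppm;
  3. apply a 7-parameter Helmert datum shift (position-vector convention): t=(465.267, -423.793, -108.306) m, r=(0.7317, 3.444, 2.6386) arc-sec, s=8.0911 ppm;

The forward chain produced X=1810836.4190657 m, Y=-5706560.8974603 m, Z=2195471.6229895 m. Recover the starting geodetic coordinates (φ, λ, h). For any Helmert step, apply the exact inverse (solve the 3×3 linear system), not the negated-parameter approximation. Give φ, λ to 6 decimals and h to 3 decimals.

start: X=1810836.4191, Y=-5706560.8975, Z=2195471.6230 m
→ Helmert⁻¹: X=1810246.8500, Y=-5706106.3044, Z=2195612.6319
→ Helmert⁻¹: X=1810482.1324, Y=-5706014.5151, Z=2194998.1932
→ geod (Bowring, a=6378137.000): φ=20.26101200°, λ=-72.39609800°, h=493.9460 m

φ=20.261012°, λ=-72.396098°, h=493.946 m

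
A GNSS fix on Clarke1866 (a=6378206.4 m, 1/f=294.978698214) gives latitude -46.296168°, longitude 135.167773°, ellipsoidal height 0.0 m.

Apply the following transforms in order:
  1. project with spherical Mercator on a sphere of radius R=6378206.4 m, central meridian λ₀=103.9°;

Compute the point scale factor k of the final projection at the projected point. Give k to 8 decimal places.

start: φ=-46.296168°, λ=135.167773°, h=0.000 m
→ into merc (λ₀=103.9°): φ=-46.29616800°, λ−λ₀=31.26777300°
scale k = 1.44732302

1.44732302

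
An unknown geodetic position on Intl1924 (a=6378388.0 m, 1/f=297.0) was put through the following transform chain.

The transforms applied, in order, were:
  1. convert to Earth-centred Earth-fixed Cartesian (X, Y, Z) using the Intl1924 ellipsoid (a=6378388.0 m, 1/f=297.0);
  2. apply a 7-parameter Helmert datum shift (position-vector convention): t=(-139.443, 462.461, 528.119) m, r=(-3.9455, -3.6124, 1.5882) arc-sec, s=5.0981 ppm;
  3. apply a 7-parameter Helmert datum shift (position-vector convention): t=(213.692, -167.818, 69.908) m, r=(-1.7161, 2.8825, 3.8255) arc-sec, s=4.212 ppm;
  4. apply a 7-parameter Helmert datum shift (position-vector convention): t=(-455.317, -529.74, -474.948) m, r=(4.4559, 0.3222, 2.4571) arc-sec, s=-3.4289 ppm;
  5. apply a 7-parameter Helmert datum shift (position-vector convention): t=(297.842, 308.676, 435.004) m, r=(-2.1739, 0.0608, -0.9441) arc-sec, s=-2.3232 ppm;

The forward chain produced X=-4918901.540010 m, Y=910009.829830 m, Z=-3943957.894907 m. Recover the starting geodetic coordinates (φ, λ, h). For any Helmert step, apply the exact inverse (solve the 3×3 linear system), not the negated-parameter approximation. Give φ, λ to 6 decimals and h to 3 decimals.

φ=-38.445133°, λ=169.516652°, h=246.364 m

start: X=-4918901.5400, Y=910009.8298, Z=-3943957.8949 m
→ Helmert⁻¹: X=-4919213.8116, Y=909722.3228, Z=-3944393.9247
→ Helmert⁻¹: X=-4918758.3568, Y=910228.5774, Z=-3943959.8470
→ Helmert⁻¹: X=-4918879.3258, Y=910516.6033, Z=-3944074.3075
→ Helmert⁻¹: X=-4918776.8799, Y=910162.8277, Z=-3944478.7622
→ geod (Bowring, a=6378388.000): φ=-38.44513300°, λ=169.51665200°, h=246.3640 m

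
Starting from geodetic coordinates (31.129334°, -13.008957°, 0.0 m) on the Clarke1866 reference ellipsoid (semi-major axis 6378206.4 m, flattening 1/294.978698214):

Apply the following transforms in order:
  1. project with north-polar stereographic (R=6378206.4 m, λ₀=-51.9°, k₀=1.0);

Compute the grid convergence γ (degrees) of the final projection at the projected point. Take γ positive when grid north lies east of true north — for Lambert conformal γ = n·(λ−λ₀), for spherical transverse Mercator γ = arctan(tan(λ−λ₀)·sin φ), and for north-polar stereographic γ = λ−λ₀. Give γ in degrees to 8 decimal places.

38.89104300

start: φ=31.129334°, λ=-13.008957°, h=0.000 m
→ into stereo (λ₀=-51.9°): φ=31.12933400°, λ−λ₀=38.89104300°
convergence γ = 38.89104300°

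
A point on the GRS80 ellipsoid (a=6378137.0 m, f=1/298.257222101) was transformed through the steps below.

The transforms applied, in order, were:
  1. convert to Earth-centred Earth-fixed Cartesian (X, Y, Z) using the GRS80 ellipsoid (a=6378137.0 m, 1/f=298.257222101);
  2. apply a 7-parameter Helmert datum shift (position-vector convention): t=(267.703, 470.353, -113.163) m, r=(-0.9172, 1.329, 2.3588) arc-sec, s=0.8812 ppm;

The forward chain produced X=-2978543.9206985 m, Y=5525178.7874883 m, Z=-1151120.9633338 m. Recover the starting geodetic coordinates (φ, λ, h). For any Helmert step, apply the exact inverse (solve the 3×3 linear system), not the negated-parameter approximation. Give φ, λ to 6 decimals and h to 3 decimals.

start: X=-2978543.9207, Y=5525178.7875, Z=-1151120.9633 m
→ Helmert⁻¹: X=-2978738.4029, Y=5524742.7485, Z=-1151001.4117
→ geod (Bowring, a=6378137.000): φ=-10.45988800°, λ=118.33191600°, h=3821.3430 m

φ=-10.459888°, λ=118.331916°, h=3821.343 m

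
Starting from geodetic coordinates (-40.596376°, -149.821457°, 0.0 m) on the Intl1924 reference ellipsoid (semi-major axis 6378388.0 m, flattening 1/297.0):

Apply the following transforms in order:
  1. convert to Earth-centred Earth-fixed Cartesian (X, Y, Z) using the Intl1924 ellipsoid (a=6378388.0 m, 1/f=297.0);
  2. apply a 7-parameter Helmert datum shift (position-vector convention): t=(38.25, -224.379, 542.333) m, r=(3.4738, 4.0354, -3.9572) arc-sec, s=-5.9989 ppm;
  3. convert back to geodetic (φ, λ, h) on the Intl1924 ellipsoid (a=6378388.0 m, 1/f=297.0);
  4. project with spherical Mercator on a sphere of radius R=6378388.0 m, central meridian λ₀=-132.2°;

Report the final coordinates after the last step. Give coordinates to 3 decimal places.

start: φ=-40.596376°, λ=-149.821457°, h=0.000 m
→ ECEF (a=6378388.000, f=1/297.0): X=-4192730.6643, Y=-2438125.9427, Z=-4128561.6547
→ Helmert 7p (PV): X=-4192794.8093, Y=-2438185.7278, Z=-4127953.5895
→ geod (Bowring, a=6378388.000): φ=-40.59171700°, λ=-149.82122739°, h=-330.7382 m
→ merc (R=6378388.0, λ₀=-132.2°): E=-1961663.2552, N=-4952500.1506

E=-1961663.255 m, N=-4952500.151 m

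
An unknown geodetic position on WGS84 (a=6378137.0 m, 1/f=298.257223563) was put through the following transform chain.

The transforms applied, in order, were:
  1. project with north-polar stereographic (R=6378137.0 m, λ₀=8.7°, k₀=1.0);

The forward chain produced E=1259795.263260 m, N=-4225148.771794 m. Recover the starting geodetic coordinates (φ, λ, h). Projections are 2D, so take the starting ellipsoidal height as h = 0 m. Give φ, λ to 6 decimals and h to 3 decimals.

φ=51.866523°, λ=25.302786°, h=0.000 m

start: E=1259795.2633, N=-4225148.7718 m
→ stereo⁻¹: φ=51.86652300°, λ=25.30278600°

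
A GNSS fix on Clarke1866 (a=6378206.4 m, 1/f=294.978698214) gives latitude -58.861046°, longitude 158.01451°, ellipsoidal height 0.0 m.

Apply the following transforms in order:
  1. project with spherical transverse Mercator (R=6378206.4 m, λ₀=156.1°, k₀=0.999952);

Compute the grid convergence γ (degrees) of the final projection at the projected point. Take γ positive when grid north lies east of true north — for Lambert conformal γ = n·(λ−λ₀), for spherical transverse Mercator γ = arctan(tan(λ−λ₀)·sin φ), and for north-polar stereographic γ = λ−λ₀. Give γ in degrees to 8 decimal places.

start: φ=-58.861046°, λ=158.014510°, h=0.000 m
→ into tm (λ₀=156.1°): φ=-58.86104600°, λ−λ₀=1.91451000°
convergence γ = -1.63882226°

-1.63882226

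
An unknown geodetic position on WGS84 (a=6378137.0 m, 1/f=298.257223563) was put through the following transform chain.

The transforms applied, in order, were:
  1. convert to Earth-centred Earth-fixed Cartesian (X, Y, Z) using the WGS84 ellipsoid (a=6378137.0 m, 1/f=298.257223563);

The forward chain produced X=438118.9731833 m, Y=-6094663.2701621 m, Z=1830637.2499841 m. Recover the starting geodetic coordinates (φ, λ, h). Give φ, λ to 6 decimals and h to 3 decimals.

φ=16.783969°, λ=-85.888327°, h=2355.033 m

start: X=438118.9732, Y=-6094663.2702, Z=1830637.2500 m
→ geod (Bowring, a=6378137.000): φ=16.78396900°, λ=-85.88832700°, h=2355.0330 m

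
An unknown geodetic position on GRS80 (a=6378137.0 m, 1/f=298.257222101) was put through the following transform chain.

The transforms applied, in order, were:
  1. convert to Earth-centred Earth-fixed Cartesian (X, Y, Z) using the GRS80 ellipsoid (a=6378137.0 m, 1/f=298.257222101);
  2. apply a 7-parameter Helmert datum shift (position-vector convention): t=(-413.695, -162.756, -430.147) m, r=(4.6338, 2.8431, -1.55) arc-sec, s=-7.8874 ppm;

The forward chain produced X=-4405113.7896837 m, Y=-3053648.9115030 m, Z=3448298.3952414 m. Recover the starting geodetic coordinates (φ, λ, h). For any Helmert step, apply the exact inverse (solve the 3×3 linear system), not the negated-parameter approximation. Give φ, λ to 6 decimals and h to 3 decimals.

φ=32.935447°, λ=-145.269539°, h=1492.335 m

start: X=-4405113.7897, Y=-3053648.9115, Z=3448298.3952 m
→ Helmert⁻¹: X=-4404759.4278, Y=-3053465.8623, Z=3448763.6269
→ geod (Bowring, a=6378137.000): φ=32.93544700°, λ=-145.26953900°, h=1492.3350 m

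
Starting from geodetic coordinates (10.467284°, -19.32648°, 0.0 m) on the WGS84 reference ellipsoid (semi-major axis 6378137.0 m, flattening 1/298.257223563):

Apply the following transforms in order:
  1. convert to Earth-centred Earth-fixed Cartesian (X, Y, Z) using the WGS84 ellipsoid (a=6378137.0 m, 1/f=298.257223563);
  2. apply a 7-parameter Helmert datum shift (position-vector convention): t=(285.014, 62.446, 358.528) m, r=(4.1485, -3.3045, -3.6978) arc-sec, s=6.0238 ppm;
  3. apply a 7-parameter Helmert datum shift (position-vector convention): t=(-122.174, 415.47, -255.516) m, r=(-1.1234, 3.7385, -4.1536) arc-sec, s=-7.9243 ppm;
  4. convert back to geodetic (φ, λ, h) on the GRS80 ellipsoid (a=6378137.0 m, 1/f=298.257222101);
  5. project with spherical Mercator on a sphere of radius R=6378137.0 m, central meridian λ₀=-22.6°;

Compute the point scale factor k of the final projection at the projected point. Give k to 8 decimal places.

1.01692455

start: φ=10.467284°, λ=-19.326480°, h=0.000 m
→ ECEF (a=6378137.000, f=1/298.257223563): X=5919212.1746, Y=-2075950.2524, Z=1151112.1320
→ Helmert 7p (PV): X=5919477.1864, Y=-2076029.5803, Z=1151530.6715
→ Helmert 7p (PV): X=5919287.1706, Y=-2075710.5885, Z=1151170.0490
→ geod (Bowring, a=6378137.000): φ=10.46781293°, λ=-19.32418752°, h=2.1224 m
→ into merc (λ₀=-22.6°): φ=10.46781293°, λ−λ₀=3.27581248°
scale k = 1.01692455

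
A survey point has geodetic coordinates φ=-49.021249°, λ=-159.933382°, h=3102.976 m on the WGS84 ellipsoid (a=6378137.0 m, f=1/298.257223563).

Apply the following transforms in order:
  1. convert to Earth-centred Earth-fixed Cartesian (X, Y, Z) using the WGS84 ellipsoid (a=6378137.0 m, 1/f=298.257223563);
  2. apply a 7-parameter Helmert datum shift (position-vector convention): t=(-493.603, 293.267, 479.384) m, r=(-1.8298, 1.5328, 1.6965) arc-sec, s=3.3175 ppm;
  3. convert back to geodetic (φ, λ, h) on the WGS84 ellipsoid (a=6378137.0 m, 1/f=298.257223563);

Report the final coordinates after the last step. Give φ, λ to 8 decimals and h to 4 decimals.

φ=-49.01538579°, λ=-159.93861016°, h=3000.0832 m

start: φ=-49.021249°, λ=-159.933382°, h=3102.976 m
→ ECEF (a=6378137.000, f=1/298.257223563): X=-3938166.1954, Y=-1438562.9791, Z=-4794451.3504
→ Helmert 7p (PV): X=-3938696.6600, Y=-1438349.4078, Z=-4793945.8448
→ geod (Bowring, a=6378137.000): φ=-49.01538579°, λ=-159.93861016°, h=3000.0832 m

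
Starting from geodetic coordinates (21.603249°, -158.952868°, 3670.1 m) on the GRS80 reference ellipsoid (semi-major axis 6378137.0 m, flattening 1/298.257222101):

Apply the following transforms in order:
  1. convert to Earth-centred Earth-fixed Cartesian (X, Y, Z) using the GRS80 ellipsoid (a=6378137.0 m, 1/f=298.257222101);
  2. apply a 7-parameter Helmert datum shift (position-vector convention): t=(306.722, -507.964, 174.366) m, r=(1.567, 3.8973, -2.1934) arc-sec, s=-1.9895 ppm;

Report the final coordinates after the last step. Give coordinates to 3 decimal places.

start: φ=21.603249°, λ=-158.952868°, h=3670.100 m
→ ECEF (a=6378137.000, f=1/298.257222101): X=-5540180.8174, Y=-2131906.7567, Z=2334975.1074
→ Helmert 7p (PV): X=-5539841.6252, Y=-2132369.3045, Z=2335233.3113

X=-5539841.625 m, Y=-2132369.305 m, Z=2335233.311 m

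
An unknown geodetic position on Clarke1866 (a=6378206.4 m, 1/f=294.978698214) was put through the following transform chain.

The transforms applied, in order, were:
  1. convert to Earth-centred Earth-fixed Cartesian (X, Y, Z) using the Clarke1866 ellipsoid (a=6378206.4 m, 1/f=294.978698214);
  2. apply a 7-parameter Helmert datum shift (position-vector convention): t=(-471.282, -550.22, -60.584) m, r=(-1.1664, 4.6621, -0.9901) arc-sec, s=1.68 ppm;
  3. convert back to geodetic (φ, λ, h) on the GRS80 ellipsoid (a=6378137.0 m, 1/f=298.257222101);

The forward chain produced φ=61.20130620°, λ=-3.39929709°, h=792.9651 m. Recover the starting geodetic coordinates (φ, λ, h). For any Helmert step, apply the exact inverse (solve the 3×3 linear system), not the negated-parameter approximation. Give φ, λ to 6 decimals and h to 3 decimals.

start: φ=61.201306°, λ=-3.399297°, h=792.965 m
→ ECEF (a=6378137.000, f=1/298.257222101): X=3075453.2343, Y=-182677.7263, Z=5566878.1162
→ Helmert⁻¹: X=3075794.3950, Y=-182143.9168, Z=5566997.8384
→ geod (Bowring, a=6378206.400): φ=61.20120000°, λ=-3.38901200°, h=1159.8740 m

φ=61.201200°, λ=-3.389012°, h=1159.874 m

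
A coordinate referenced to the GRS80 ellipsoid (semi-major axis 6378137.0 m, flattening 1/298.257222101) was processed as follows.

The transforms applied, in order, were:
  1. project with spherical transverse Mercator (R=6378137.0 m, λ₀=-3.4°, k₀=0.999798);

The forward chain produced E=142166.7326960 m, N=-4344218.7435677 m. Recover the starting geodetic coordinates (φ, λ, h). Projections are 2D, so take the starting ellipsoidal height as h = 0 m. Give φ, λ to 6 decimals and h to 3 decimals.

start: E=142166.7327, N=-4344218.7436 m
→ tm⁻¹: φ=-39.02112500°, λ=-1.75589600°

φ=-39.021125°, λ=-1.755896°, h=0.000 m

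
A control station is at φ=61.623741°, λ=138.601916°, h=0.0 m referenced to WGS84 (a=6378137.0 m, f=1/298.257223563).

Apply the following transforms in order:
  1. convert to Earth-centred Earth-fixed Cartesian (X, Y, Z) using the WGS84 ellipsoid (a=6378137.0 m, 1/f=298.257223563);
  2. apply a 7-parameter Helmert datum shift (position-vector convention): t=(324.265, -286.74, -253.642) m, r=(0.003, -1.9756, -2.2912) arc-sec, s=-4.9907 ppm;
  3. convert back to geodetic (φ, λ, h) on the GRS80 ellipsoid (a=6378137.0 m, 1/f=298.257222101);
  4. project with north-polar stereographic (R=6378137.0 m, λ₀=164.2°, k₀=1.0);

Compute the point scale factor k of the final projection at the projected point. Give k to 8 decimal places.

1.06390813

start: φ=61.623741°, λ=138.601916°, h=0.000 m
→ ECEF (a=6378137.000, f=1/298.257223563): X=-2279772.1348, Y=2009754.0126, Z=5588708.2820
→ Helmert 7p (PV): X=-2279467.6961, Y=2009482.4849, Z=5588404.9422
→ geod (Bowring, a=6378137.000): φ=61.62566818°, λ=138.60196051°, h=-460.7599 m
→ into stereo (λ₀=164.2°): φ=61.62566818°, λ−λ₀=-25.59803949°
scale k = 1.06390813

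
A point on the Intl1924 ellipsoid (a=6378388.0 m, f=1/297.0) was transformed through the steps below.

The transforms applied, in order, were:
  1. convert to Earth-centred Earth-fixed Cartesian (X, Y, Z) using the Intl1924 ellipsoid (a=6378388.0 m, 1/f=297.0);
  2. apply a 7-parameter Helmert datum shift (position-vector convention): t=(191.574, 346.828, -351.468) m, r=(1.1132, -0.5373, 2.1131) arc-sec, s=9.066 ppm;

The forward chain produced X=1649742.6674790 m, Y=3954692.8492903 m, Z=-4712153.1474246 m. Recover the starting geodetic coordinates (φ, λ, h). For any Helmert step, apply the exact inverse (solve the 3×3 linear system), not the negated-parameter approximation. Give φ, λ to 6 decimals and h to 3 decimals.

start: X=1649742.6675, Y=3954692.8493, Z=-4712153.1474 m
→ Helmert⁻¹: X=1649564.3749, Y=3954267.8431, Z=-4711784.6005
→ geod (Bowring, a=6378388.000): φ=-47.91123100°, λ=67.35603000°, h=1927.4180 m

φ=-47.911231°, λ=67.356030°, h=1927.418 m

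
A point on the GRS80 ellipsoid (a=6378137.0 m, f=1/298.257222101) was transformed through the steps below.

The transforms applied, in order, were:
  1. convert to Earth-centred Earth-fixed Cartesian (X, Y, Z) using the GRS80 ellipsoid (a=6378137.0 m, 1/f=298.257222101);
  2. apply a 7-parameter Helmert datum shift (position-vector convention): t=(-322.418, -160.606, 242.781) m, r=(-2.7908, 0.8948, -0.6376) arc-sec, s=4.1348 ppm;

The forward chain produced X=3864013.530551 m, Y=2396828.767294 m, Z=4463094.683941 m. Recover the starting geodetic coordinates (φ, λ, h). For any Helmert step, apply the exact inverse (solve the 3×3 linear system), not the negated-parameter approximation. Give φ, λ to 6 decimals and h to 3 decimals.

φ=44.655420°, λ=31.810363°, h=3830.835 m

start: X=3864013.5306, Y=2396828.7673, Z=4463094.6839 m
→ Helmert⁻¹: X=3864293.2005, Y=2396931.0239, Z=4462882.6447
→ geod (Bowring, a=6378137.000): φ=44.65542000°, λ=31.81036300°, h=3830.8350 m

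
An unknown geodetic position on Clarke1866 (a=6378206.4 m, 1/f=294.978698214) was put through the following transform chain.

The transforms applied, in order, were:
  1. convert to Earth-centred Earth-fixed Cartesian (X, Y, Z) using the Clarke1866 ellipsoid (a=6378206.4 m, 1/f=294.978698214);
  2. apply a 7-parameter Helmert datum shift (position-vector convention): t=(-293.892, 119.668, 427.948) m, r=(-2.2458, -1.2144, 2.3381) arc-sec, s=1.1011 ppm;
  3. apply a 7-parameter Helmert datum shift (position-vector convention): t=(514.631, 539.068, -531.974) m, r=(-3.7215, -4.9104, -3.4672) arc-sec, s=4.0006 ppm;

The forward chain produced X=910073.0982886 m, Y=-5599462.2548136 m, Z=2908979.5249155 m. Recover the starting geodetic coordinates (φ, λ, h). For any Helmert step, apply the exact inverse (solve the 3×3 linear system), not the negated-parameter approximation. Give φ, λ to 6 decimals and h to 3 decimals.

φ=27.302575°, λ=-80.770743°, h=2168.435 m

start: X=910073.0983, Y=-5599462.2548, Z=2908979.5249 m
→ Helmert⁻¹: X=909718.2232, Y=-5600016.1196, Z=2909377.1648
→ Helmert⁻¹: X=909964.7591, Y=-5600171.6079, Z=2908879.6819
→ geod (Bowring, a=6378206.400): φ=27.30257500°, λ=-80.77074300°, h=2168.4350 m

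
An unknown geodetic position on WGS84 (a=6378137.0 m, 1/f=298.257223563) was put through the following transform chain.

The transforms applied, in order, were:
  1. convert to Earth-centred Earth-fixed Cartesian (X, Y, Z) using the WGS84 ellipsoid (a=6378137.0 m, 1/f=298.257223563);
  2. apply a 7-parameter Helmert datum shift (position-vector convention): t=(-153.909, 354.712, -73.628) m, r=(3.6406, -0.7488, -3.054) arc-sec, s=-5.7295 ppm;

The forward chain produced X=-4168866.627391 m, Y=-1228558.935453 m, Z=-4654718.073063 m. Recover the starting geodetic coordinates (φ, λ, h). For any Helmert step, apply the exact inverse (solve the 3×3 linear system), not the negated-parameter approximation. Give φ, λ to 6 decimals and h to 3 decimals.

φ=-47.154863°, λ=-163.572948°, h=1561.544 m

start: X=-4168866.6274, Y=-1228558.9355, Z=-4654718.0731 m
→ Helmert⁻¹: X=-4168735.3030, Y=-1229064.5666, Z=-4654634.2872
→ geod (Bowring, a=6378137.000): φ=-47.15486300°, λ=-163.57294800°, h=1561.5440 m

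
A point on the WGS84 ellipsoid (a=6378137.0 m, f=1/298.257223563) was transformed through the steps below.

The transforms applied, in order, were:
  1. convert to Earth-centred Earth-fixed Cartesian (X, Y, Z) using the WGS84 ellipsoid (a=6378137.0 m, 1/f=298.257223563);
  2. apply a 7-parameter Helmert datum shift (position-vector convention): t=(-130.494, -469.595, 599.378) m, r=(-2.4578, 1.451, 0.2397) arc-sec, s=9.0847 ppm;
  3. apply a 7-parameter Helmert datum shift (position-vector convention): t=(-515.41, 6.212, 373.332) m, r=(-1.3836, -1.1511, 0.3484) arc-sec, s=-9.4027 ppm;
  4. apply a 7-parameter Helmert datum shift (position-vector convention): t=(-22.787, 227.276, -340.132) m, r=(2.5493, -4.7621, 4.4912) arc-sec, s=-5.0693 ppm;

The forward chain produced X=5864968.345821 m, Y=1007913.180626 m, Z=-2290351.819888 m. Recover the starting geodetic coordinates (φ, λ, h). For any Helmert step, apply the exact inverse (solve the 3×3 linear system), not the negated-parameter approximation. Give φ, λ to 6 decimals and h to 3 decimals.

φ=-21.183835°, λ=9.751164°, h=2025.719 m

start: X=5864968.3458, Y=1007913.1806, Z=-2290351.8199 m
→ Helmert⁻¹: X=5864989.9285, Y=1007535.0039, Z=-2290171.1560
→ Helmert⁻¹: X=5865549.4093, Y=1007543.7230, Z=-2290592.0009
→ Helmert⁻¹: X=5865643.9045, Y=1008024.6445, Z=-2291117.2902
→ geod (Bowring, a=6378137.000): φ=-21.18383500°, λ=9.75116400°, h=2025.7190 m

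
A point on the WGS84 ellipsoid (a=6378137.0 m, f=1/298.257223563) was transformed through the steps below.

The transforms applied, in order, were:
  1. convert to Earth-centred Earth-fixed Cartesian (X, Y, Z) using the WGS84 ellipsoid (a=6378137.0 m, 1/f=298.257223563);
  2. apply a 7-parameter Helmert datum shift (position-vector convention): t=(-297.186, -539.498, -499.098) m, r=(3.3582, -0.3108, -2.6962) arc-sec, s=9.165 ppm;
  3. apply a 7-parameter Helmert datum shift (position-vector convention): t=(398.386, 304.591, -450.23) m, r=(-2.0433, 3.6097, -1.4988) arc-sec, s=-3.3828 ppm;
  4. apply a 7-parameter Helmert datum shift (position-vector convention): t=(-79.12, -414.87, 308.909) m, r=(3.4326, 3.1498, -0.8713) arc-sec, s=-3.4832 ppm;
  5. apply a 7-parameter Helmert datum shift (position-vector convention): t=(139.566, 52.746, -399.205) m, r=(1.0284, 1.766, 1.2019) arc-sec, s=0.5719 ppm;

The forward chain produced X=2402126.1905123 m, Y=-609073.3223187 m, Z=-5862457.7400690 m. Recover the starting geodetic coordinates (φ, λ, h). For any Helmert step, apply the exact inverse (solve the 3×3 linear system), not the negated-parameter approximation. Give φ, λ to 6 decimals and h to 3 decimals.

start: X=2402126.1905, Y=-609073.3223, Z=-5862457.7401 m
→ Helmert⁻¹: X=2402031.8908, Y=-609168.9436, Z=-5862031.5796
→ Helmert⁻¹: X=2402211.4711, Y=-608843.6056, Z=-5862314.0928
→ Helmert⁻¹: X=2401928.2200, Y=-609074.7353, Z=-5861847.6915
→ Helmert⁻¹: X=2402202.5133, Y=-608593.6873, Z=-5861288.5859
→ geod (Bowring, a=6378137.000): φ=-67.21945900°, λ=-14.21665400°, h=3639.2230 m

φ=-67.219459°, λ=-14.216654°, h=3639.223 m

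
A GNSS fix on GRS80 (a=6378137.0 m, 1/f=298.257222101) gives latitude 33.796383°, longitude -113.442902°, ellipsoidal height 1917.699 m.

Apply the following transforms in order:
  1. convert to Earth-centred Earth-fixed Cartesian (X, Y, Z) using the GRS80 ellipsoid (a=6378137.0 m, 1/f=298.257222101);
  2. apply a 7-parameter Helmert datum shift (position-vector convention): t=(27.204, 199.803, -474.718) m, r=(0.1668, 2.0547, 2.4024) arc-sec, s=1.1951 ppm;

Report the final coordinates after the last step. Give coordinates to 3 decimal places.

X=-2111371.995 m, Y=-4869188.947 m, Z=3528313.394 m

start: φ=33.796383°, λ=-113.442902°, h=1917.699 m
→ ECEF (a=6378137.000, f=1/298.257222101): X=-2111488.5417, Y=-4869355.4844, Z=3528766.7987
→ Helmert 7p (PV): X=-2111371.9952, Y=-4869188.9473, Z=3528313.3938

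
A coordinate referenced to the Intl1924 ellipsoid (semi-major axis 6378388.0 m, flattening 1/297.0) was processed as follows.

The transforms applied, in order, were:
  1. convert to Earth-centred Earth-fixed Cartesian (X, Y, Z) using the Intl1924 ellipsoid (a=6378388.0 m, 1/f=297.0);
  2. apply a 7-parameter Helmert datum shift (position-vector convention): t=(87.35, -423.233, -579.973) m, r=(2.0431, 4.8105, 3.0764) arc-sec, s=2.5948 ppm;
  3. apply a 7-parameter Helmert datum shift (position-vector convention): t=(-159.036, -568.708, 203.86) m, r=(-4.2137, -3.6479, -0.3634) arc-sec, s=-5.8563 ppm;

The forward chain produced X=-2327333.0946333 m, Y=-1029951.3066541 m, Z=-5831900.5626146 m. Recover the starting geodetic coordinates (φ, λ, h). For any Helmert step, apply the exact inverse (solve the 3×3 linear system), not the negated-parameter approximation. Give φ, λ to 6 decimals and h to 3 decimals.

φ=-66.567802°, λ=-156.149909°, h=2202.189 m

start: X=-2327333.0946, Y=-1029951.3067, Z=-5831900.5626 m
→ Helmert⁻¹: X=-2327289.0180, Y=-1029273.5853, Z=-5832118.4447
→ Helmert⁻¹: X=-2327249.6707, Y=-1028870.7352, Z=-5831567.4249
→ geod (Bowring, a=6378388.000): φ=-66.56780200°, λ=-156.14990900°, h=2202.1890 m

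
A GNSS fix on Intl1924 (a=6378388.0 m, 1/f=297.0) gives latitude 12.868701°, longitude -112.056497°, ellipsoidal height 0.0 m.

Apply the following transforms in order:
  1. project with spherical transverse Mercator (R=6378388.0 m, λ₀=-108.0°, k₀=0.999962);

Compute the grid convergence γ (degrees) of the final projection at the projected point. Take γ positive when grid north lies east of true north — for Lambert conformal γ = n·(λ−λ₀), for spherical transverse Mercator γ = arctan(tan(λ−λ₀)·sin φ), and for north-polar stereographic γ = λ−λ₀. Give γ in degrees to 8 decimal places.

-0.90489059

start: φ=12.868701°, λ=-112.056497°, h=0.000 m
→ into tm (λ₀=-108.0°): φ=12.86870100°, λ−λ₀=-4.05649700°
convergence γ = -0.90489059°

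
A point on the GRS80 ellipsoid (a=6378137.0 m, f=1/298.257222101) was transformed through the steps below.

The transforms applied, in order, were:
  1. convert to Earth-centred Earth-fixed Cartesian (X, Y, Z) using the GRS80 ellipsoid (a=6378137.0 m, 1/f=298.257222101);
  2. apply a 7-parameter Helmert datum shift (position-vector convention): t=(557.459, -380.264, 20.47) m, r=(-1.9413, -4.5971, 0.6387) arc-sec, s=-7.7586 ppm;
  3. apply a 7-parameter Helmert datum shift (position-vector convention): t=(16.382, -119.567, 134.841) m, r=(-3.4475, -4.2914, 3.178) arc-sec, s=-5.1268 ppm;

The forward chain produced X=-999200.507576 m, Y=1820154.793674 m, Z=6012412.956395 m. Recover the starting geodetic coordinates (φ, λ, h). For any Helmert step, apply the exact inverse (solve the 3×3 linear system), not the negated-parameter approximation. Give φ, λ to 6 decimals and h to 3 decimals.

start: X=-999200.5076, Y=1820154.7937, Z=6012412.9564 m
→ Helmert⁻¹: X=-999068.8790, Y=1820198.5956, Z=6012360.1479
→ Helmert⁻¹: X=-999494.4553, Y=1820539.4928, Z=6012425.7361
→ geod (Bowring, a=6378137.000): φ=71.06206000°, λ=118.76722800°, h=2001.5140 m

φ=71.062060°, λ=118.767228°, h=2001.514 m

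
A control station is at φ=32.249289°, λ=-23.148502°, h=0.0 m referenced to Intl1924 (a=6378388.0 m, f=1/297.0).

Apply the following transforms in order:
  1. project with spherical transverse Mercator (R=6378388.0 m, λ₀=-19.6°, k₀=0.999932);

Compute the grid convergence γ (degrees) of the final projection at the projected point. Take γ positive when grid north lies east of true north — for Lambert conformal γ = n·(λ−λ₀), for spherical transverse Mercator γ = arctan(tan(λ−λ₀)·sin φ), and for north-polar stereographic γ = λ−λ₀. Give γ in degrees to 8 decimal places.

-1.89522809

start: φ=32.249289°, λ=-23.148502°, h=0.000 m
→ into tm (λ₀=-19.6°): φ=32.24928900°, λ−λ₀=-3.54850200°
convergence γ = -1.89522809°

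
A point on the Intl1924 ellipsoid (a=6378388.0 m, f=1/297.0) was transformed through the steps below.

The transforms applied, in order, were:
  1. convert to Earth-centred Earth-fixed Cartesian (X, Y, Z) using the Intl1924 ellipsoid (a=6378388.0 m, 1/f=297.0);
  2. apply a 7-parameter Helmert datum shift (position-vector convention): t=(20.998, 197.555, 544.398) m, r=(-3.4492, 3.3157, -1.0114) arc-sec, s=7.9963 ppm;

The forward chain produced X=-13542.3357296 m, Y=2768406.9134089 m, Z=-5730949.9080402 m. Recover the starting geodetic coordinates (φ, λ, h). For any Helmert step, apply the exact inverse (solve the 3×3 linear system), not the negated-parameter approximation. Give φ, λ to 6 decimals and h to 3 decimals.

φ=-64.370014°, λ=90.279093°, h=3988.816 m

start: X=-13542.3357, Y=2768406.9134, Z=-5730949.9080 m
→ Helmert⁻¹: X=-13484.6672, Y=2768282.9987, Z=-5731402.4007
→ geod (Bowring, a=6378388.000): φ=-64.37001400°, λ=90.27909300°, h=3988.8160 m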